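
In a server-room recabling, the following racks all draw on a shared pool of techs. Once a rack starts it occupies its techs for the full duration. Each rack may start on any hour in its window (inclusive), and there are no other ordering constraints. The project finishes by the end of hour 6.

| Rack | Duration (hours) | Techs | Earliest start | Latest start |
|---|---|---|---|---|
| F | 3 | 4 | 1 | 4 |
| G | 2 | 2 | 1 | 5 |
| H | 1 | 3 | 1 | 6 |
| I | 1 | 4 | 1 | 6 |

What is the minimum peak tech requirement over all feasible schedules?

5

Early-start (F@1, G@1, H@1, I@1) gives peak 13: h1:13  h2:6  h3:4  h4:0  h5:0  h6:0.
Shift G→4, H→4, I→6.
Schedule F@1, G@4, H@4, I@6: h1:4  h2:4  h3:4  h4:5  h5:2  h6:4 — peak 5.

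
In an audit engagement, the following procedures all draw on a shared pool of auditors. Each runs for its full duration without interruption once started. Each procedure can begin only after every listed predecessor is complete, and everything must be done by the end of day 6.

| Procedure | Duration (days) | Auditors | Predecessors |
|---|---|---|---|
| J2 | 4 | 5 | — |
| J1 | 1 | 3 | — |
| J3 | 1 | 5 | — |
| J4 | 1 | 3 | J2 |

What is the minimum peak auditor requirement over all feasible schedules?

6

Early-start (J2@1, J1@1, J3@1, J4@5) gives peak 13: d1:13  d2:5  d3:5  d4:5  d5:3  d6:0.
Shift J1→5, J3→6.
Schedule J2@1, J1@5, J3@6, J4@5: d1:5  d2:5  d3:5  d4:5  d5:6  d6:5 — peak 6.
Total auditor-days = 31 over 6 days ⇒ peak ≥ ⌈31/6⌉ = 6, so 6 is optimal.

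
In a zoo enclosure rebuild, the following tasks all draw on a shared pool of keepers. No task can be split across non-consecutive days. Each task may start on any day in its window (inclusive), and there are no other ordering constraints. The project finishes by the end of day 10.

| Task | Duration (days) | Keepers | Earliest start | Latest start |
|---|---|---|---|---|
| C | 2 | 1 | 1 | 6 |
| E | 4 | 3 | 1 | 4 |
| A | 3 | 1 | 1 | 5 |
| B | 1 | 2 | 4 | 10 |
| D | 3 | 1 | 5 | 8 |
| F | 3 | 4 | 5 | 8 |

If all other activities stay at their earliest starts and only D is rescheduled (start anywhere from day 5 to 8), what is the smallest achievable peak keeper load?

D@5: d1:5  d2:5  d3:4  d4:5  d5:5  d6:5  d7:5  d8:0  d9:0  d10:0 → peak 5
D@6: d1:5  d2:5  d3:4  d4:5  d5:4  d6:5  d7:5  d8:1  d9:0  d10:0 → peak 5
D@7: d1:5  d2:5  d3:4  d4:5  d5:4  d6:4  d7:5  d8:1  d9:1  d10:0 → peak 5
D@8: d1:5  d2:5  d3:4  d4:5  d5:4  d6:4  d7:4  d8:1  d9:1  d10:1 → peak 5
Best is D@5, peak 5.

5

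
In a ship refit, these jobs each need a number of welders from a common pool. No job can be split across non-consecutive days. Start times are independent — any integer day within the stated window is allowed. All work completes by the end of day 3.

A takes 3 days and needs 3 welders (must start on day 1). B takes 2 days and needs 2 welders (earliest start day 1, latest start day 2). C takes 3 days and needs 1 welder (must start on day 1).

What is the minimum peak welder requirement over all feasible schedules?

Schedule A@1, B@1, C@1: d1:6  d2:6  d3:4 — peak 6.
Total welder-days = 16 over 3 days ⇒ peak ≥ ⌈16/3⌉ = 6, so 6 is optimal.

6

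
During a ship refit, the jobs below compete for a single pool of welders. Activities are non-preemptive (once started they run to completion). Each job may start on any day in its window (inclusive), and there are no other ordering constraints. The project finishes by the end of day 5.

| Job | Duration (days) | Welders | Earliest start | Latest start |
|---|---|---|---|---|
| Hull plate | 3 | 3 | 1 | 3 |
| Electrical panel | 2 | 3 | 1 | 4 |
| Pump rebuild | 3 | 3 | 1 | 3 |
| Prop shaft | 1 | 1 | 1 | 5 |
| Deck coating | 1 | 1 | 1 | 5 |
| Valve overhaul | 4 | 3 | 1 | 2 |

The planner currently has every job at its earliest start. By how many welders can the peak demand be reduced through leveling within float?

Early-start peak: d1:14  d2:12  d3:9  d4:3  d5:0 ⇒ 14.
Leveled (Hull plate@1, Electrical panel@1, Pump rebuild@3, Prop shaft@1, Deck coating@1, Valve overhaul@2): d1:8  d2:9  d3:9  d4:6  d5:6 ⇒ 9.
Reduction 14 − 9 = 5.

5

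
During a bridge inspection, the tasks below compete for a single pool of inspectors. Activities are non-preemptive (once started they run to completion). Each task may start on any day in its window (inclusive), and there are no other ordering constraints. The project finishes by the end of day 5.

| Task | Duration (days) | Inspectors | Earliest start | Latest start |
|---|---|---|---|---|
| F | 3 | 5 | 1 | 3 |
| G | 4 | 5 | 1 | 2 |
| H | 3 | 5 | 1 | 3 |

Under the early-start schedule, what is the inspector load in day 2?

At early start, day 2 has: F, G, H.
Demand: 5 + 5 + 5 = 15.

15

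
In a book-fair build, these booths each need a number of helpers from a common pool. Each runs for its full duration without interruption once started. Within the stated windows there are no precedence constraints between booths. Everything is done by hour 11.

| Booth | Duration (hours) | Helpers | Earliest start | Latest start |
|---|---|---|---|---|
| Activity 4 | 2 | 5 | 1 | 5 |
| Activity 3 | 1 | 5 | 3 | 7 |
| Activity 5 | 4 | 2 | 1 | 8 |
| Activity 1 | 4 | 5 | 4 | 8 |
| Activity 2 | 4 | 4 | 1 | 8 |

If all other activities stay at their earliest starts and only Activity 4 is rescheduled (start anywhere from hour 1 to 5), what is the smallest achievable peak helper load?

Activity 4@1: h1:11  h2:11  h3:11  h4:11  h5:5  h6:5  h7:5  h8:0  h9:0  h10:0  h11:0 → peak 11
Activity 4@2: h1:6  h2:11  h3:16  h4:11  h5:5  h6:5  h7:5  h8:0  h9:0  h10:0  h11:0 → peak 16
Activity 4@3: h1:6  h2:6  h3:16  h4:16  h5:5  h6:5  h7:5  h8:0  h9:0  h10:0  h11:0 → peak 16
Activity 4@4: h1:6  h2:6  h3:11  h4:16  h5:10  h6:5  h7:5  h8:0  h9:0  h10:0  h11:0 → peak 16
Activity 4@5: h1:6  h2:6  h3:11  h4:11  h5:10  h6:10  h7:5  h8:0  h9:0  h10:0  h11:0 → peak 11
Best is Activity 4@1, peak 11.

11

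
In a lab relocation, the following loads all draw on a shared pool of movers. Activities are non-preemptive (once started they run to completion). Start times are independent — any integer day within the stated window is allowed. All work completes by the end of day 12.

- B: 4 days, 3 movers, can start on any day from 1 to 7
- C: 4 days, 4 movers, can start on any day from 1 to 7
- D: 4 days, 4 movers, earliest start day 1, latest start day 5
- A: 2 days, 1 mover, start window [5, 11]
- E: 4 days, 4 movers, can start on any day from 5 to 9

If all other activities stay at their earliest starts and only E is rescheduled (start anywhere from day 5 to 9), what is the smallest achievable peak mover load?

E@5: d1:11  d2:11  d3:11  d4:11  d5:5  d6:5  d7:4  d8:4  d9:0  d10:0  d11:0  d12:0 → peak 11
E@6: d1:11  d2:11  d3:11  d4:11  d5:1  d6:5  d7:4  d8:4  d9:4  d10:0  d11:0  d12:0 → peak 11
E@7: d1:11  d2:11  d3:11  d4:11  d5:1  d6:1  d7:4  d8:4  d9:4  d10:4  d11:0  d12:0 → peak 11
E@8: d1:11  d2:11  d3:11  d4:11  d5:1  d6:1  d7:0  d8:4  d9:4  d10:4  d11:4  d12:0 → peak 11
E@9: d1:11  d2:11  d3:11  d4:11  d5:1  d6:1  d7:0  d8:0  d9:4  d10:4  d11:4  d12:4 → peak 11
Best is E@5, peak 11.

11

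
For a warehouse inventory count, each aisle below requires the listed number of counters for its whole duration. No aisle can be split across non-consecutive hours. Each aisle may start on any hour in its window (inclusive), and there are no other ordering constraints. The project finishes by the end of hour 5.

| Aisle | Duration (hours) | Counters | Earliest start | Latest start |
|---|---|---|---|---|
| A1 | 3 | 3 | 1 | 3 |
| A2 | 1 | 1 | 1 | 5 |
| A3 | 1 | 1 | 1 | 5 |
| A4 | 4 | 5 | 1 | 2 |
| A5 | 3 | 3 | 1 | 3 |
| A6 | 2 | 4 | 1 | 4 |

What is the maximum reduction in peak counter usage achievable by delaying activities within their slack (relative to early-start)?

Early-start peak: h1:17  h2:15  h3:11  h4:5  h5:0 ⇒ 17.
Leveled (A1@1, A2@1, A3@1, A4@2, A5@1, A6@4): h1:8  h2:11  h3:11  h4:9  h5:9 ⇒ 11.
Reduction 17 − 11 = 6.

6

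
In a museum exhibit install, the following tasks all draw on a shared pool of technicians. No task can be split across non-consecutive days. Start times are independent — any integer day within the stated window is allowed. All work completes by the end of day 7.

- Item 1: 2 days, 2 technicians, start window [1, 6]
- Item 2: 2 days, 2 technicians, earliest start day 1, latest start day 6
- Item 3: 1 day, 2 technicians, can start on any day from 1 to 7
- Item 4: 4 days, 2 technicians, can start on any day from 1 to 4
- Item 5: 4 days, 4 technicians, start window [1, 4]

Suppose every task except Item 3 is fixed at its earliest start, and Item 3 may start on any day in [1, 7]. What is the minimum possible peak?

Item 3@1: d1:12  d2:10  d3:6  d4:6  d5:0  d6:0  d7:0 → peak 12
Item 3@2: d1:10  d2:12  d3:6  d4:6  d5:0  d6:0  d7:0 → peak 12
Item 3@3: d1:10  d2:10  d3:8  d4:6  d5:0  d6:0  d7:0 → peak 10
Item 3@4: d1:10  d2:10  d3:6  d4:8  d5:0  d6:0  d7:0 → peak 10
Item 3@5: d1:10  d2:10  d3:6  d4:6  d5:2  d6:0  d7:0 → peak 10
Item 3@6: d1:10  d2:10  d3:6  d4:6  d5:0  d6:2  d7:0 → peak 10
Item 3@7: d1:10  d2:10  d3:6  d4:6  d5:0  d6:0  d7:2 → peak 10
Best is Item 3@3, peak 10.

10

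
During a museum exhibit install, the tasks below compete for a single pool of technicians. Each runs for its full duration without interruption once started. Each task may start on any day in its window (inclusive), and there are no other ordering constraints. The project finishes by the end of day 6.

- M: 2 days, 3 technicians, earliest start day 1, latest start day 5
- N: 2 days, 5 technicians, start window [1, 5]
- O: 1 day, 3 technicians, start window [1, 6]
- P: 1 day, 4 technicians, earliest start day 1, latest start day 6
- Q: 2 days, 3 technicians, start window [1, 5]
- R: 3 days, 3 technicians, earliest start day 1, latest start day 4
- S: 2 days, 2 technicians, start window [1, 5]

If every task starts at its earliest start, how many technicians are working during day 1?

23

At early start, day 1 has: M, N, O, P, Q, R, S.
Demand: 3 + 5 + 3 + 4 + 3 + 3 + 2 = 23.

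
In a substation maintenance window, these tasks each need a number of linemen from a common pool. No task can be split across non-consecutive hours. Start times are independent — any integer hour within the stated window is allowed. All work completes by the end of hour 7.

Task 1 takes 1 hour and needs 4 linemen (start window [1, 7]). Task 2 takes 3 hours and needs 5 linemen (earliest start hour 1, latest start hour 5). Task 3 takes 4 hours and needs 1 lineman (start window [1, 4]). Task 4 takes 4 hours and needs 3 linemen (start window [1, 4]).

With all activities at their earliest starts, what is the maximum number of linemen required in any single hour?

Early-start schedule: Task 1@1, Task 2@1, Task 3@1, Task 4@1.
Load per hour: hour 1: 13, hour 2: 9, hour 3: 9, hour 4: 4, hour 5: 0, hour 6: 0, hour 7: 0.
Peak is 13.

13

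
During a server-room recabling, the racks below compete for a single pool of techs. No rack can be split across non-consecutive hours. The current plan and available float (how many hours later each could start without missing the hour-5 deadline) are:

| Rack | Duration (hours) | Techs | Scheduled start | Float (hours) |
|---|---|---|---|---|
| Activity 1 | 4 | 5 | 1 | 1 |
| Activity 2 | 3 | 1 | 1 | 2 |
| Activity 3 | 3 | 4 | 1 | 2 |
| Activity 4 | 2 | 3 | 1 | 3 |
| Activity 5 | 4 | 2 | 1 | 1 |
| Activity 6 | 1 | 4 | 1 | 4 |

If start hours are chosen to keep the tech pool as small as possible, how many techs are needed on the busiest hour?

Early-start (Activity 1@1, Activity 2@1, Activity 3@1, Activity 4@1, Activity 5@1, Activity 6@1) gives peak 19: h1:19  h2:15  h3:12  h4:7  h5:0.
Shift Activity 4→4, Activity 6→5.
Schedule Activity 1@1, Activity 2@1, Activity 3@1, Activity 4@4, Activity 5@1, Activity 6@5: h1:12  h2:12  h3:12  h4:10  h5:7 — peak 12.

12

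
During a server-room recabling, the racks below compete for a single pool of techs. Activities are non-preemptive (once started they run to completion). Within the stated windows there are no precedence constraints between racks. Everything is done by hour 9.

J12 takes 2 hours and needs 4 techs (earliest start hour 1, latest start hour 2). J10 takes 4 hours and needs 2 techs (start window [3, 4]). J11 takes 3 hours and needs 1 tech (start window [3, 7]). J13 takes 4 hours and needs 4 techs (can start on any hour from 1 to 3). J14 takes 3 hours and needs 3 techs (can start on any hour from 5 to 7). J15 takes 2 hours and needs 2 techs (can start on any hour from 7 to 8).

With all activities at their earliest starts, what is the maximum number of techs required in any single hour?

Early-start schedule: J12@1, J10@3, J11@3, J13@1, J14@5, J15@7.
Load per hour: hour 1: 8, hour 2: 8, hour 3: 7, hour 4: 7, hour 5: 6, hour 6: 5, hour 7: 5, hour 8: 2, hour 9: 0.
Peak is 8.

8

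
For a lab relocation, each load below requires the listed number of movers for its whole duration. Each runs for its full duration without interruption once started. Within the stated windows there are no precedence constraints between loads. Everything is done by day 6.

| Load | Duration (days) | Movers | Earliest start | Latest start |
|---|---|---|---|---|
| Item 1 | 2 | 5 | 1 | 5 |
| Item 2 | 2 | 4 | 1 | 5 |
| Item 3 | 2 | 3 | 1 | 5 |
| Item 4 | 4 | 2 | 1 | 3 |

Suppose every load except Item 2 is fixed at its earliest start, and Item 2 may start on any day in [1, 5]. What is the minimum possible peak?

10

Item 2@1: d1:14  d2:14  d3:2  d4:2  d5:0  d6:0 → peak 14
Item 2@2: d1:10  d2:14  d3:6  d4:2  d5:0  d6:0 → peak 14
Item 2@3: d1:10  d2:10  d3:6  d4:6  d5:0  d6:0 → peak 10
Item 2@4: d1:10  d2:10  d3:2  d4:6  d5:4  d6:0 → peak 10
Item 2@5: d1:10  d2:10  d3:2  d4:2  d5:4  d6:4 → peak 10
Best is Item 2@3, peak 10.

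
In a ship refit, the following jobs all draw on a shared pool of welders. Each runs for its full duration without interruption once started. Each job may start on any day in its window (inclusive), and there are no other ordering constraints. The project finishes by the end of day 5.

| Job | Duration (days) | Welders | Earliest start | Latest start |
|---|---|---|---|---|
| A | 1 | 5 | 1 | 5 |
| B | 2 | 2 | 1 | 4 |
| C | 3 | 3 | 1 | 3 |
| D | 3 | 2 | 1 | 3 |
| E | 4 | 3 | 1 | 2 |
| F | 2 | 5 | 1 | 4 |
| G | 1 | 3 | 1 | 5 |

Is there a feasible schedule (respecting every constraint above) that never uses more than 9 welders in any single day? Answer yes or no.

Total welder-days = 49; over 5 days the average is 49/5 > 9, so some day must exceed 9.

no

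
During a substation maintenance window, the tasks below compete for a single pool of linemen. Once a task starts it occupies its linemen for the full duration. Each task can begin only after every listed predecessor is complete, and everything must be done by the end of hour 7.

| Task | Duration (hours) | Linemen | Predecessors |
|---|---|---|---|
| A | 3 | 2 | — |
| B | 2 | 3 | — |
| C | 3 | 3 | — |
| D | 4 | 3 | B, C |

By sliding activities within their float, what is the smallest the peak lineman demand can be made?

6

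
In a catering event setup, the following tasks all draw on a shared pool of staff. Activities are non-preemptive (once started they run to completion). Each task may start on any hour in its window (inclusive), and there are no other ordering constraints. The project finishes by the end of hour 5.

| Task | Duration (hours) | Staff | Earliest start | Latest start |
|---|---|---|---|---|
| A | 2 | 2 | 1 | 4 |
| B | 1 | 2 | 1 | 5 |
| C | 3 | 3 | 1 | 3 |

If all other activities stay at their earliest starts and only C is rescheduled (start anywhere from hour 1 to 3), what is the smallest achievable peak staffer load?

4

C@1: h1:7  h2:5  h3:3  h4:0  h5:0 → peak 7
C@2: h1:4  h2:5  h3:3  h4:3  h5:0 → peak 5
C@3: h1:4  h2:2  h3:3  h4:3  h5:3 → peak 4
Best is C@3, peak 4.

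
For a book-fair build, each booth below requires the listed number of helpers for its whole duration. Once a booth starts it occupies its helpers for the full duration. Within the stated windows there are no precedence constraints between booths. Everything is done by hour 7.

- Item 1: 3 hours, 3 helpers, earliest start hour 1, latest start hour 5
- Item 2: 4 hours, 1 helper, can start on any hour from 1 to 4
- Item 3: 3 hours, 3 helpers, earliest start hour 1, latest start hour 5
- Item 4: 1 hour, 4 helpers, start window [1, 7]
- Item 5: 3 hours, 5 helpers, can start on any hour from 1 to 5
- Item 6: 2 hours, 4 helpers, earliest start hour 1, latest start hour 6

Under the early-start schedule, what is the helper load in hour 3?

At early start, hour 3 has: Item 1, Item 2, Item 3, Item 5.
Demand: 3 + 1 + 3 + 5 = 12.

12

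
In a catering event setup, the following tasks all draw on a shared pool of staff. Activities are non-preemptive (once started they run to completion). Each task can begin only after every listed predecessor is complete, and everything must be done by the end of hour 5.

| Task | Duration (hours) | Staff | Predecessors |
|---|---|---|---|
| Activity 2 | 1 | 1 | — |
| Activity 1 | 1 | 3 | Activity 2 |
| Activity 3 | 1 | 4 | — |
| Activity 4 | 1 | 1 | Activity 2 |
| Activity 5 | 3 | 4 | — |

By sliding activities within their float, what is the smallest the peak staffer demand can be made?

Early-start (Activity 2@1, Activity 1@2, Activity 3@1, Activity 4@2, Activity 5@1) gives peak 9: h1:9  h2:8  h3:4  h4:0  h5:0.
Shift Activity 5→3.
Schedule Activity 2@1, Activity 1@2, Activity 3@1, Activity 4@2, Activity 5@3: h1:5  h2:4  h3:4  h4:4  h5:4 — peak 5.
Total staffer-hours = 21 over 5 hours ⇒ peak ≥ ⌈21/5⌉ = 5, so 5 is optimal.

5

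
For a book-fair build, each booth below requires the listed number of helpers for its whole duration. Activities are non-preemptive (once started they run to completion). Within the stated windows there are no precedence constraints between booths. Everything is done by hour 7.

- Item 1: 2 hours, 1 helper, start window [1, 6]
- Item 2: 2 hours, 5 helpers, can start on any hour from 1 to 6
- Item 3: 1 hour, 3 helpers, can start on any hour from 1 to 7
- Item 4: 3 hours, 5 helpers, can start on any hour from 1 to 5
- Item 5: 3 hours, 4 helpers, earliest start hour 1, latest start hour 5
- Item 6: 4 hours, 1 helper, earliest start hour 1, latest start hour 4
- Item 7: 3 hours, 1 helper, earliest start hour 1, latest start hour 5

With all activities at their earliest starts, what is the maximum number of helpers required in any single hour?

20

Early-start schedule: Item 1@1, Item 2@1, Item 3@1, Item 4@1, Item 5@1, Item 6@1, Item 7@1.
Load per hour: hour 1: 20, hour 2: 17, hour 3: 11, hour 4: 1, hour 5: 0, hour 6: 0, hour 7: 0.
Peak is 20.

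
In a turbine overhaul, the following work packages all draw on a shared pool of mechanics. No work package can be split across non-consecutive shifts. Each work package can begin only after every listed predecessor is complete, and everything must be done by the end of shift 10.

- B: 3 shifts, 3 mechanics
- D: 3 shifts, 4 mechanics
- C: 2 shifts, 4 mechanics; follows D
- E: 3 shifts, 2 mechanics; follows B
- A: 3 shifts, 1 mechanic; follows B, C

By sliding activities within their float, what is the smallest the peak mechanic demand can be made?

7

Schedule B@1, D@1, C@4, E@4, A@6: s1:7  s2:7  s3:7  s4:6  s5:6  s6:3  s7:1  s8:1  s9:0  s10:0 — peak 7.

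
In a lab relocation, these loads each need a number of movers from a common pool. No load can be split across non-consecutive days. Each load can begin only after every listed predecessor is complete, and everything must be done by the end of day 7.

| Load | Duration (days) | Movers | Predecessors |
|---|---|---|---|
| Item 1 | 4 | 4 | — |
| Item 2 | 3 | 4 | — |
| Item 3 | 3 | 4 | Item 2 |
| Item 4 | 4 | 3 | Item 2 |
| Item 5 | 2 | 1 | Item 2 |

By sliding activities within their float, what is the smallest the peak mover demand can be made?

8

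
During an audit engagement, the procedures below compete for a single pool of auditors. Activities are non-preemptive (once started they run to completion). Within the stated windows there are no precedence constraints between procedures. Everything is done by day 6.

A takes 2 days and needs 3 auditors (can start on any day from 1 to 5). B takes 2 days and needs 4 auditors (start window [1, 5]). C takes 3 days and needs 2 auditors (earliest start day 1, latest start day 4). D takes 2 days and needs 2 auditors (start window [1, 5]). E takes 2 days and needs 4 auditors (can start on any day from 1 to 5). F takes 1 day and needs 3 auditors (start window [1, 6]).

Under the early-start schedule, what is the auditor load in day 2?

At early start, day 2 has: A, B, C, D, E.
Demand: 3 + 4 + 2 + 2 + 4 = 15.

15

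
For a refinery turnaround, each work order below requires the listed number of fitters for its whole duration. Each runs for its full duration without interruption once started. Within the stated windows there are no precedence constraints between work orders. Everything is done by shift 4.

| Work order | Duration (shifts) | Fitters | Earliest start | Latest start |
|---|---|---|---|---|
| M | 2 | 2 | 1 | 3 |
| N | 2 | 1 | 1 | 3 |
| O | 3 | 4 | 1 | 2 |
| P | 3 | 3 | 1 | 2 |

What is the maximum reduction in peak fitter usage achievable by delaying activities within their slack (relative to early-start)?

1

Early-start peak: s1:10  s2:10  s3:7  s4:0 ⇒ 10.
Leveled (M@1, N@3, O@1, P@1): s1:9  s2:9  s3:8  s4:1 ⇒ 9.
Reduction 10 − 9 = 1.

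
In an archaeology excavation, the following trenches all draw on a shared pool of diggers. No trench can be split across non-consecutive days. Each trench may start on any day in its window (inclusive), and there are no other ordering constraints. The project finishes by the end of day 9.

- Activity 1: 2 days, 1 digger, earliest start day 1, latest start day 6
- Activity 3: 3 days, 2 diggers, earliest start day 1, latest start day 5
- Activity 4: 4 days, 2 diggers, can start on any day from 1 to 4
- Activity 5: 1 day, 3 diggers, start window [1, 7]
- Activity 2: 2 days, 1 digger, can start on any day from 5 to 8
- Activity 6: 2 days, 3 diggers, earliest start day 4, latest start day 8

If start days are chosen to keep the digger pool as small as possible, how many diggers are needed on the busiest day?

4

Early-start (Activity 1@1, Activity 3@1, Activity 4@1, Activity 5@1, Activity 2@5, Activity 6@4) gives peak 8: d1:8  d2:5  d3:4  d4:5  d5:4  d6:1  d7:0  d8:0  d9:0.
Shift Activity 4→3, Activity 5→7, Activity 6→8.
Schedule Activity 1@1, Activity 3@1, Activity 4@3, Activity 5@7, Activity 2@5, Activity 6@8: d1:3  d2:3  d3:4  d4:2  d5:3  d6:3  d7:3  d8:3  d9:3 — peak 4.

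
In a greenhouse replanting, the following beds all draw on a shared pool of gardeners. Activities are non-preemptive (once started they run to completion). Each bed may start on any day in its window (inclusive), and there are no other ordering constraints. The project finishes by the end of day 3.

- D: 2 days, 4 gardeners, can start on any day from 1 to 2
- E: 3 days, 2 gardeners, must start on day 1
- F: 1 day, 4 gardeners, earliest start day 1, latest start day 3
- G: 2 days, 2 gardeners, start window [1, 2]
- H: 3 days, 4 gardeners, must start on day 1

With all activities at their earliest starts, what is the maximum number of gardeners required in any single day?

16

Early-start schedule: D@1, E@1, F@1, G@1, H@1.
Load per day: day 1: 16, day 2: 12, day 3: 6.
Peak is 16.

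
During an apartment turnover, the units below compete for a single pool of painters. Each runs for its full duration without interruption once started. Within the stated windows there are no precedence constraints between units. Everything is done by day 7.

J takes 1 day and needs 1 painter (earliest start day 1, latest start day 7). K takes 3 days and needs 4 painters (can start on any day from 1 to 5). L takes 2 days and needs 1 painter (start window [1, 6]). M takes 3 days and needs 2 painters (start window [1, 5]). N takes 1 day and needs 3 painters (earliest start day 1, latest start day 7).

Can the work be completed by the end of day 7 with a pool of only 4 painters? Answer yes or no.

Schedule J@1, K@2, L@5, M@5, N@1: d1:4  d2:4  d3:4  d4:4  d5:3  d6:3  d7:2 — peak 4 ≤ 4.

yes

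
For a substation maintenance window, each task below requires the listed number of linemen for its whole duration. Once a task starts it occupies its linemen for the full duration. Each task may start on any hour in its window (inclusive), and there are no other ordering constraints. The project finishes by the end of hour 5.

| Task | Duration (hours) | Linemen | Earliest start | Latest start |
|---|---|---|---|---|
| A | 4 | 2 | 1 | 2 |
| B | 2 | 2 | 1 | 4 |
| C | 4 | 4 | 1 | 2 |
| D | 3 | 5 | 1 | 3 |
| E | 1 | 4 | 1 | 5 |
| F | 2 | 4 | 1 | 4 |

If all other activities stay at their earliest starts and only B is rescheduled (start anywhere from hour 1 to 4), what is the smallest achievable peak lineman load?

B@1: h1:21  h2:17  h3:11  h4:6  h5:0 → peak 21
B@2: h1:19  h2:17  h3:13  h4:6  h5:0 → peak 19
B@3: h1:19  h2:15  h3:13  h4:8  h5:0 → peak 19
B@4: h1:19  h2:15  h3:11  h4:8  h5:2 → peak 19
Best is B@2, peak 19.

19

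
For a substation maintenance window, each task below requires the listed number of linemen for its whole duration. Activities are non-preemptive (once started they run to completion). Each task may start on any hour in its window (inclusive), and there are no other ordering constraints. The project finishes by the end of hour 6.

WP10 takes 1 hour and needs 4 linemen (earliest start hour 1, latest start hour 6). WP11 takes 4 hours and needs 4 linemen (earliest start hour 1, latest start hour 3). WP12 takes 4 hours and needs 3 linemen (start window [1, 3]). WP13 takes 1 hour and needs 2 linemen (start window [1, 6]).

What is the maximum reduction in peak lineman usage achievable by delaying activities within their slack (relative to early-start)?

6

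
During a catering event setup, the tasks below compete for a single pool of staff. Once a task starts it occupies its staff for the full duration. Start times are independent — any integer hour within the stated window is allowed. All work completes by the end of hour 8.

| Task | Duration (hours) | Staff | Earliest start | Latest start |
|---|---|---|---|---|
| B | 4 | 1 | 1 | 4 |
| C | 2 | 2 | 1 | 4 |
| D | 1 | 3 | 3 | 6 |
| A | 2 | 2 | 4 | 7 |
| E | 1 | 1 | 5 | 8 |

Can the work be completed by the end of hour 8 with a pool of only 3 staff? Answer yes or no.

yes

Schedule B@1, C@1, D@5, A@6, E@6: h1:3  h2:3  h3:1  h4:1  h5:3  h6:3  h7:2  h8:0 — peak 3 ≤ 3.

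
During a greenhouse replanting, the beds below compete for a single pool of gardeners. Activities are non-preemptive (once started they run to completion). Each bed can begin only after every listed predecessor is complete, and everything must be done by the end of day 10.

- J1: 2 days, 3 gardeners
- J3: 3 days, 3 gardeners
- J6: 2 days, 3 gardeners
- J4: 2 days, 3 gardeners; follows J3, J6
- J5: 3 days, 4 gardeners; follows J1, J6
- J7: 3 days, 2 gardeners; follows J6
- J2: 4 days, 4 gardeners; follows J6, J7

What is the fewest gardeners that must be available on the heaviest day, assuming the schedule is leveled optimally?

7

Early-start (J1@1, J3@1, J6@1, J4@4, J5@3, J7@3, J2@6) gives peak 9: d1:9  d2:9  d3:9  d4:9  d5:9  d6:4  d7:4  d8:4  d9:4  d10:0.
Shift J3→6, J4→9.
Schedule J1@1, J3@6, J6@1, J4@9, J5@3, J7@3, J2@6: d1:6  d2:6  d3:6  d4:6  d5:6  d6:7  d7:7  d8:7  d9:7  d10:3 — peak 7.
Total gardener-days = 61 over 10 days ⇒ peak ≥ ⌈61/10⌉ = 7, so 7 is optimal.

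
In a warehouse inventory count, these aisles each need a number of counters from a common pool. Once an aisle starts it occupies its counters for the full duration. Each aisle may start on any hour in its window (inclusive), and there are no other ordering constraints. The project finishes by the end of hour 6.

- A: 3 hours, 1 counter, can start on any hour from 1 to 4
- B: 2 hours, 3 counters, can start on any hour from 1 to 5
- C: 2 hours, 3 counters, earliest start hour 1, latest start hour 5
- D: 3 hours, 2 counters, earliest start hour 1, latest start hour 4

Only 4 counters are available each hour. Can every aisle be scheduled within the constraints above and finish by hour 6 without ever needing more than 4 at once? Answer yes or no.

no

The minimum achievable peak is 5; 4 < 5, so no feasible schedule stays within the cap.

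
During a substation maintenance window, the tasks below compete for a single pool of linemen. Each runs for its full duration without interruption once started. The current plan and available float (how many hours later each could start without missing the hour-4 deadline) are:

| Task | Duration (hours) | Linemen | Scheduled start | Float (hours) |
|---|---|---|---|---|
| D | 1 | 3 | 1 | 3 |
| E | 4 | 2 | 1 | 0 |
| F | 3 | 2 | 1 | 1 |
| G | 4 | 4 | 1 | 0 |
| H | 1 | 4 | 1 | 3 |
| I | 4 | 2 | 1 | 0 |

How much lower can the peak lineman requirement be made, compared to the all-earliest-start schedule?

4

Early-start peak: h1:17  h2:10  h3:10  h4:8 ⇒ 17.
Leveled (D@1, E@1, F@1, G@1, H@4, I@1): h1:13  h2:10  h3:10  h4:12 ⇒ 13.
Reduction 17 − 13 = 4.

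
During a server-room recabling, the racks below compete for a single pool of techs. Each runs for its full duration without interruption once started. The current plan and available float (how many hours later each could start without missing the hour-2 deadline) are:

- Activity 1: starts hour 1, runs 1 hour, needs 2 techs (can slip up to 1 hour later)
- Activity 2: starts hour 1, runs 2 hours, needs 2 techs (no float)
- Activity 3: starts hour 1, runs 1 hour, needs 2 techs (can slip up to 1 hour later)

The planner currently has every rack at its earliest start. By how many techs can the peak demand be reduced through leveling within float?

2

Early-start peak: h1:6  h2:2 ⇒ 6.
Leveled (Activity 1@1, Activity 2@1, Activity 3@2): h1:4  h2:4 ⇒ 4.
Reduction 6 − 4 = 2.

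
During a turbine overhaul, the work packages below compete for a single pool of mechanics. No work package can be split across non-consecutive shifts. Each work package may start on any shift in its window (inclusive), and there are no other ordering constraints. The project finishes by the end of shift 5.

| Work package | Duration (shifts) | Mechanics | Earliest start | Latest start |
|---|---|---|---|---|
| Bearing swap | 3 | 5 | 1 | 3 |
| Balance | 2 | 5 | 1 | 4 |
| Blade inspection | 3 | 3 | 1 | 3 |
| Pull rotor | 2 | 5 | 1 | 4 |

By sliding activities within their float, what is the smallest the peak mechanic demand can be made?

Early-start (Bearing swap@1, Balance@1, Blade inspection@1, Pull rotor@1) gives peak 18: s1:18  s2:18  s3:8  s4:0  s5:0.
Shift Blade inspection→3, Pull rotor→4.
Schedule Bearing swap@1, Balance@1, Blade inspection@3, Pull rotor@4: s1:10  s2:10  s3:8  s4:8  s5:8 — peak 10.

10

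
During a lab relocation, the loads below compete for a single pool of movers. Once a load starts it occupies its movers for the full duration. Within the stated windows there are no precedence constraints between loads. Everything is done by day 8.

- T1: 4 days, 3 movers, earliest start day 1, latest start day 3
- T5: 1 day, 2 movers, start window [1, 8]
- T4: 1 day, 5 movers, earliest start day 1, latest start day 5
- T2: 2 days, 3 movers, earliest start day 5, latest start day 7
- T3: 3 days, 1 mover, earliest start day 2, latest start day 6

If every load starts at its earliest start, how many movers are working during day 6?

3

At early start, day 6 has: T2.
Demand: 3 = 3.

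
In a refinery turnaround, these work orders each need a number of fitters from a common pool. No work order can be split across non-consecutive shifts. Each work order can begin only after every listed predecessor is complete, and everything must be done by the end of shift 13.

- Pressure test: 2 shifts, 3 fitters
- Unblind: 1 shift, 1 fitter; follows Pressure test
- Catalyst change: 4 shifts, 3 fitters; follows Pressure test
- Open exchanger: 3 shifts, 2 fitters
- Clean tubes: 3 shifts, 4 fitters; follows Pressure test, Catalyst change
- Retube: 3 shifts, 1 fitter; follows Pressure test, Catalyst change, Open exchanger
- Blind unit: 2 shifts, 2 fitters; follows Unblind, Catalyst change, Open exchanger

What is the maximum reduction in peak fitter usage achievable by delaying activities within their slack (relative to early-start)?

2

Early-start peak: s1:5  s2:5  s3:6  s4:3  s5:3  s6:3  s7:7  s8:7  s9:5  s10:0  s11:0  s12:0  s13:0 ⇒ 7.
Leveled (Pressure test@1, Unblind@3, Catalyst change@3, Open exchanger@4, Clean tubes@7, Retube@7, Blind unit@10): s1:3  s2:3  s3:4  s4:5  s5:5  s6:5  s7:5  s8:5  s9:5  s10:2  s11:2  s12:0  s13:0 ⇒ 5.
Reduction 7 − 5 = 2.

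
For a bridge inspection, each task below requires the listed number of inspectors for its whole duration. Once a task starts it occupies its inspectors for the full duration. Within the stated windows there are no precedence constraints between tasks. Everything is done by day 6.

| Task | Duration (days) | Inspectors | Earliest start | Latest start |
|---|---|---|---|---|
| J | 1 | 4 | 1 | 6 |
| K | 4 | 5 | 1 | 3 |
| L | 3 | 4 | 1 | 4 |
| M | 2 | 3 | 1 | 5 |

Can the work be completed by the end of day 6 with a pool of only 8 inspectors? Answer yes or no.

The minimum achievable peak is 9; 8 < 9, so no feasible schedule stays within the cap.

no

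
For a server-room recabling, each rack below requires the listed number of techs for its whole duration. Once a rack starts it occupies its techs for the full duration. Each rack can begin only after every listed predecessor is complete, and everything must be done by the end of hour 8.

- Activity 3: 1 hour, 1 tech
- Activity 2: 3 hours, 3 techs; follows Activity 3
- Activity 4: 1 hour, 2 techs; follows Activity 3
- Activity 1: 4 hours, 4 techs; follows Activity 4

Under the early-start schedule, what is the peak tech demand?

Early-start schedule: Activity 3@1, Activity 2@2, Activity 4@2, Activity 1@3.
Load per hour: hour 1: 1, hour 2: 5, hour 3: 7, hour 4: 7, hour 5: 4, hour 6: 4, hour 7: 0, hour 8: 0.
Peak is 7.

7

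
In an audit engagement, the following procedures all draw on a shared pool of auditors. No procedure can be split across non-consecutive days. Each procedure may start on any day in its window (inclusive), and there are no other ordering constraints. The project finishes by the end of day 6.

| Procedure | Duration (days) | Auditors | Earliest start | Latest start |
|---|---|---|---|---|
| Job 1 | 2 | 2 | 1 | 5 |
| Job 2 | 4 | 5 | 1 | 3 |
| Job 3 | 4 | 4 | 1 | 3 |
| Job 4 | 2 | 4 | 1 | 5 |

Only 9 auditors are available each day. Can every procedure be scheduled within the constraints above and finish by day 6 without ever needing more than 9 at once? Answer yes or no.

yes

Schedule Job 1@1, Job 2@1, Job 3@3, Job 4@5: d1:7  d2:7  d3:9  d4:9  d5:8  d6:8 — peak 9 ≤ 9.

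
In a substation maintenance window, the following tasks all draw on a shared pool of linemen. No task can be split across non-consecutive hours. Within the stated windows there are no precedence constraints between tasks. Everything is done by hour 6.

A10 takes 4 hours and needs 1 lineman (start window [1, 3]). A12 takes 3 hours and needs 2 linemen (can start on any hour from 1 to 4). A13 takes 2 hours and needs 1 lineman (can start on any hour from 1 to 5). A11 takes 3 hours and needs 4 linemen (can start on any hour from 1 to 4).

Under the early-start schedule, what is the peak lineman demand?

Early-start schedule: A10@1, A12@1, A13@1, A11@1.
Load per hour: hour 1: 8, hour 2: 8, hour 3: 7, hour 4: 1, hour 5: 0, hour 6: 0.
Peak is 8.

8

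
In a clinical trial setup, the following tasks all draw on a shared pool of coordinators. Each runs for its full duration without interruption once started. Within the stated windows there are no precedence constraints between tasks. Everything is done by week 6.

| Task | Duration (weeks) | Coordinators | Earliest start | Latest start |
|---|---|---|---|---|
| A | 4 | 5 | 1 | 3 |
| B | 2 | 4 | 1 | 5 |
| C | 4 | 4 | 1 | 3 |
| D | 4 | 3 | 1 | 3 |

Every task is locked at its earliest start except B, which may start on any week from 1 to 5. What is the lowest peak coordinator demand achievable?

12

B@1: w1:16  w2:16  w3:12  w4:12  w5:0  w6:0 → peak 16
B@2: w1:12  w2:16  w3:16  w4:12  w5:0  w6:0 → peak 16
B@3: w1:12  w2:12  w3:16  w4:16  w5:0  w6:0 → peak 16
B@4: w1:12  w2:12  w3:12  w4:16  w5:4  w6:0 → peak 16
B@5: w1:12  w2:12  w3:12  w4:12  w5:4  w6:4 → peak 12
Best is B@5, peak 12.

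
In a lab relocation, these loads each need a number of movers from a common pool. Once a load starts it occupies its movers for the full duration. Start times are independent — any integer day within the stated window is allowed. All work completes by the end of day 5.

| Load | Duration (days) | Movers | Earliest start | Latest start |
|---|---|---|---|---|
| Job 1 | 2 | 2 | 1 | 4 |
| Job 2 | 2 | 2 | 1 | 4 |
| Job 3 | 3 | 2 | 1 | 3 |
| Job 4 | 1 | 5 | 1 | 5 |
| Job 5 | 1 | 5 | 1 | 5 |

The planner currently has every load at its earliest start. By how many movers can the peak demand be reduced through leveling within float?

10

Early-start peak: d1:16  d2:6  d3:2  d4:0  d5:0 ⇒ 16.
Leveled (Job 1@1, Job 2@1, Job 3@1, Job 4@4, Job 5@5): d1:6  d2:6  d3:2  d4:5  d5:5 ⇒ 6.
Reduction 16 − 6 = 10.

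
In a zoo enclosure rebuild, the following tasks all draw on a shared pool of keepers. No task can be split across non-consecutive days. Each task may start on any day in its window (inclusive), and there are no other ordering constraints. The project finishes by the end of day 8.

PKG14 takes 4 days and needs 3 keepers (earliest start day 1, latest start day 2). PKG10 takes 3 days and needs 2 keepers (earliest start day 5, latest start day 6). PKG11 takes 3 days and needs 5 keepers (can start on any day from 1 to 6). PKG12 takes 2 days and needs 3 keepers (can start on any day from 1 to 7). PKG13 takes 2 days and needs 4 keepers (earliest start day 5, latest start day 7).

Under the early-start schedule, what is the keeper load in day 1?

11

At early start, day 1 has: PKG14, PKG11, PKG12.
Demand: 3 + 5 + 3 = 11.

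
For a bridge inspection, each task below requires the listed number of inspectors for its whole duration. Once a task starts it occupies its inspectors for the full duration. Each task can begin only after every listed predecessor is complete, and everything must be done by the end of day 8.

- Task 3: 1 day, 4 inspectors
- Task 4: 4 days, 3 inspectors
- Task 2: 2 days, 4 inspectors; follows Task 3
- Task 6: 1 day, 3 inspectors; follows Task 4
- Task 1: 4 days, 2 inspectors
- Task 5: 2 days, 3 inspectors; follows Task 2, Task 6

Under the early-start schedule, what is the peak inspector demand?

9

Early-start schedule: Task 3@1, Task 4@1, Task 2@2, Task 6@5, Task 1@1, Task 5@6.
Load per day: day 1: 9, day 2: 9, day 3: 9, day 4: 5, day 5: 3, day 6: 3, day 7: 3, day 8: 0.
Peak is 9.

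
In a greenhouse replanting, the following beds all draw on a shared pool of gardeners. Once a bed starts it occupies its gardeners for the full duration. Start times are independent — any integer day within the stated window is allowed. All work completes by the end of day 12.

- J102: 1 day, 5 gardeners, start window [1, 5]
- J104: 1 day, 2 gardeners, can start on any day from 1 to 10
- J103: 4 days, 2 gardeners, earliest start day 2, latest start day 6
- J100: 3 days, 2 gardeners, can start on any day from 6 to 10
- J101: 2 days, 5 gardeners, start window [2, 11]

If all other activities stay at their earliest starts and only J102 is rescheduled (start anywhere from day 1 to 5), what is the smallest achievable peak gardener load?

7

J102@1: d1:7  d2:7  d3:7  d4:2  d5:2  d6:2  d7:2  d8:2  d9:0  d10:0  d11:0  d12:0 → peak 7
J102@2: d1:2  d2:12  d3:7  d4:2  d5:2  d6:2  d7:2  d8:2  d9:0  d10:0  d11:0  d12:0 → peak 12
J102@3: d1:2  d2:7  d3:12  d4:2  d5:2  d6:2  d7:2  d8:2  d9:0  d10:0  d11:0  d12:0 → peak 12
J102@4: d1:2  d2:7  d3:7  d4:7  d5:2  d6:2  d7:2  d8:2  d9:0  d10:0  d11:0  d12:0 → peak 7
J102@5: d1:2  d2:7  d3:7  d4:2  d5:7  d6:2  d7:2  d8:2  d9:0  d10:0  d11:0  d12:0 → peak 7
Best is J102@1, peak 7.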